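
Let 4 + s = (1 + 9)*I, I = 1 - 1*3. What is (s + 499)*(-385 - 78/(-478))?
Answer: -43688600/239 ≈ -1.8280e+5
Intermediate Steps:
I = -2 (I = 1 - 3 = -2)
s = -24 (s = -4 + (1 + 9)*(-2) = -4 + 10*(-2) = -4 - 20 = -24)
(s + 499)*(-385 - 78/(-478)) = (-24 + 499)*(-385 - 78/(-478)) = 475*(-385 - 78*(-1/478)) = 475*(-385 + 39/239) = 475*(-91976/239) = -43688600/239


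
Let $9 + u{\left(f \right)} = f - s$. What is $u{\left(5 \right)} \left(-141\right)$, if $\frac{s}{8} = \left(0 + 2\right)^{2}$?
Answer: $5076$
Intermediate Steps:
$s = 32$ ($s = 8 \left(0 + 2\right)^{2} = 8 \cdot 2^{2} = 8 \cdot 4 = 32$)
$u{\left(f \right)} = -41 + f$ ($u{\left(f \right)} = -9 + \left(f - 32\right) = -9 + \left(-32 + f\right) = -41 + f$)
$u{\left(5 \right)} \left(-141\right) = \left(-41 + 5\right) \left(-141\right) = \left(-36\right) \left(-141\right) = 5076$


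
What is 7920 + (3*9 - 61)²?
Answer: 9076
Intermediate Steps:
7920 + (3*9 - 61)² = 7920 + (27 - 61)² = 7920 + (-34)² = 7920 + 1156 = 9076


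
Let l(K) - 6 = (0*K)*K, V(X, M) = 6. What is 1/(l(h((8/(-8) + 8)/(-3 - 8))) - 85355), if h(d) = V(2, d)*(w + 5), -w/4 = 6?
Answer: -1/85349 ≈ -1.1717e-5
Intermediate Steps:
w = -24 (w = -4*6 = -24)
h(d) = -114 (h(d) = 6*(-24 + 5) = 6*(-19) = -114)
l(K) = 6 (l(K) = 6 + (0*K)*K = 6 + 0*K = 6 + 0 = 6)
1/(l(h((8/(-8) + 8)/(-3 - 8))) - 85355) = 1/(6 - 85355) = 1/(-85349) = -1/85349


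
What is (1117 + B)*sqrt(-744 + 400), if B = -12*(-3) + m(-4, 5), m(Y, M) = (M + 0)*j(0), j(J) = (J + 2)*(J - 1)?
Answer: 2286*I*sqrt(86) ≈ 21200.0*I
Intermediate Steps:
j(J) = (-1 + J)*(2 + J) (j(J) = (2 + J)*(-1 + J) = (-1 + J)*(2 + J))
m(Y, M) = -2*M (m(Y, M) = (M + 0)*(-2 + 0 + 0**2) = M*(-2 + 0 + 0) = M*(-2) = -2*M)
B = 26 (B = -12*(-3) - 2*5 = 36 - 10 = 26)
(1117 + B)*sqrt(-744 + 400) = (1117 + 26)*sqrt(-744 + 400) = 1143*sqrt(-344) = 1143*(2*I*sqrt(86)) = 2286*I*sqrt(86)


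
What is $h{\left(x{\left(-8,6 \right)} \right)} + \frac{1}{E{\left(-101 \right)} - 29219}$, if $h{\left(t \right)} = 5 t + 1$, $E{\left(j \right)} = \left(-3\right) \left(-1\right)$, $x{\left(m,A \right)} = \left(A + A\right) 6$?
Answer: $\frac{10546975}{29216} \approx 361.0$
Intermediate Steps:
$x{\left(m,A \right)} = 12 A$ ($x{\left(m,A \right)} = 2 A 6 = 12 A$)
$E{\left(j \right)} = 3$
$h{\left(t \right)} = 1 + 5 t$
$h{\left(x{\left(-8,6 \right)} \right)} + \frac{1}{E{\left(-101 \right)} - 29219} = \left(1 + 5 \cdot 12 \cdot 6\right) + \frac{1}{3 - 29219} = \left(1 + 5 \cdot 72\right) + \frac{1}{-29216} = \left(1 + 360\right) - \frac{1}{29216} = 361 - \frac{1}{29216} = \frac{10546975}{29216}$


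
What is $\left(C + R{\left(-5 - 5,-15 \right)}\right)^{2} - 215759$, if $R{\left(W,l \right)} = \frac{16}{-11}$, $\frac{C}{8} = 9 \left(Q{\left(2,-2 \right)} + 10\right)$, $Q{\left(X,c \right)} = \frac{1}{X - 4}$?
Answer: $\frac{30263225}{121} \approx 2.5011 \cdot 10^{5}$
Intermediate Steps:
$Q{\left(X,c \right)} = \frac{1}{-4 + X}$
$C = 684$ ($C = 8 \cdot 9 \left(\frac{1}{-4 + 2} + 10\right) = 8 \cdot 9 \left(\frac{1}{-2} + 10\right) = 8 \cdot 9 \left(- \frac{1}{2} + 10\right) = 8 \cdot 9 \cdot \frac{19}{2} = 8 \cdot \frac{171}{2} = 684$)
$R{\left(W,l \right)} = - \frac{16}{11}$ ($R{\left(W,l \right)} = 16 \left(- \frac{1}{11}\right) = - \frac{16}{11}$)
$\left(C + R{\left(-5 - 5,-15 \right)}\right)^{2} - 215759 = \left(684 - \frac{16}{11}\right)^{2} - 215759 = \left(\frac{7508}{11}\right)^{2} - 215759 = \frac{56370064}{121} - 215759 = \frac{30263225}{121}$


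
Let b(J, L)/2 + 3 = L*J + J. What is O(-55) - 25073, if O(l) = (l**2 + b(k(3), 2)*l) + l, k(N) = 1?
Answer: -22103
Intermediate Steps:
b(J, L) = -6 + 2*J + 2*J*L (b(J, L) = -6 + 2*(L*J + J) = -6 + 2*(J*L + J) = -6 + 2*(J + J*L) = -6 + (2*J + 2*J*L) = -6 + 2*J + 2*J*L)
O(l) = l + l**2 (O(l) = (l**2 + (-6 + 2*1 + 2*1*2)*l) + l = (l**2 + (-6 + 2 + 4)*l) + l = (l**2 + 0*l) + l = (l**2 + 0) + l = l**2 + l = l + l**2)
O(-55) - 25073 = -55*(1 - 55) - 25073 = -55*(-54) - 25073 = 2970 - 25073 = -22103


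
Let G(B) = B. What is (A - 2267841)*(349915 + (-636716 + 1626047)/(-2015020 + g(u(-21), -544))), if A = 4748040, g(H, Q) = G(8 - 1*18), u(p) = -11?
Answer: 1748759130693510681/2015030 ≈ 8.6786e+11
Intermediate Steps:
g(H, Q) = -10 (g(H, Q) = 8 - 1*18 = 8 - 18 = -10)
(A - 2267841)*(349915 + (-636716 + 1626047)/(-2015020 + g(u(-21), -544))) = (4748040 - 2267841)*(349915 + (-636716 + 1626047)/(-2015020 - 10)) = 2480199*(349915 + 989331/(-2015030)) = 2480199*(349915 + 989331*(-1/2015030)) = 2480199*(349915 - 989331/2015030) = 2480199*(705088233119/2015030) = 1748759130693510681/2015030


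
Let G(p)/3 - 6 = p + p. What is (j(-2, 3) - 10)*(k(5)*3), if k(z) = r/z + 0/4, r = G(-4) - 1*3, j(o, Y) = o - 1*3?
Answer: 81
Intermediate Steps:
j(o, Y) = -3 + o (j(o, Y) = o - 3 = -3 + o)
G(p) = 18 + 6*p (G(p) = 18 + 3*(p + p) = 18 + 3*(2*p) = 18 + 6*p)
r = -9 (r = (18 + 6*(-4)) - 1*3 = (18 - 24) - 3 = -6 - 3 = -9)
k(z) = -9/z (k(z) = -9/z + 0/4 = -9/z + 0*(1/4) = -9/z + 0 = -9/z)
(j(-2, 3) - 10)*(k(5)*3) = ((-3 - 2) - 10)*(-9/5*3) = (-5 - 10)*(-9*1/5*3) = -(-27)*3 = -15*(-27/5) = 81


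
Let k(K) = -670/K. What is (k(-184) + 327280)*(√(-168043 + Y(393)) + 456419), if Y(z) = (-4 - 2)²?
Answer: 13742819449805/92 + 30110095*I*√168007/92 ≈ 1.4938e+11 + 1.3415e+8*I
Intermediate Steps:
Y(z) = 36 (Y(z) = (-6)² = 36)
(k(-184) + 327280)*(√(-168043 + Y(393)) + 456419) = (-670/(-184) + 327280)*(√(-168043 + 36) + 456419) = (-670*(-1/184) + 327280)*(√(-168007) + 456419) = (335/92 + 327280)*(I*√168007 + 456419) = 30110095*(456419 + I*√168007)/92 = 13742819449805/92 + 30110095*I*√168007/92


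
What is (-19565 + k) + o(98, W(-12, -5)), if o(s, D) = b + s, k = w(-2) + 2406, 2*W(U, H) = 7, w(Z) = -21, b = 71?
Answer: -17011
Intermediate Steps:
W(U, H) = 7/2 (W(U, H) = (1/2)*7 = 7/2)
k = 2385 (k = -21 + 2406 = 2385)
o(s, D) = 71 + s
(-19565 + k) + o(98, W(-12, -5)) = (-19565 + 2385) + (71 + 98) = -17180 + 169 = -17011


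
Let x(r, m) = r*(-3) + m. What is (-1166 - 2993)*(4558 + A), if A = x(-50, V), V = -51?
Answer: -19368463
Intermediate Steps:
x(r, m) = m - 3*r (x(r, m) = -3*r + m = m - 3*r)
A = 99 (A = -51 - 3*(-50) = -51 + 150 = 99)
(-1166 - 2993)*(4558 + A) = (-1166 - 2993)*(4558 + 99) = -4159*4657 = -19368463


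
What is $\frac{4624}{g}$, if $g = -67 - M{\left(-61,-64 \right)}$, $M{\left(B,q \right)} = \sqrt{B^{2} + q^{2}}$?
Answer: $\frac{19363}{208} - \frac{289 \sqrt{7817}}{208} \approx -29.753$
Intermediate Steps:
$g = -67 - \sqrt{7817}$ ($g = -67 - \sqrt{\left(-61\right)^{2} + \left(-64\right)^{2}} = -67 - \sqrt{3721 + 4096} = -67 - \sqrt{7817} \approx -155.41$)
$\frac{4624}{g} = \frac{4624}{-67 - \sqrt{7817}}$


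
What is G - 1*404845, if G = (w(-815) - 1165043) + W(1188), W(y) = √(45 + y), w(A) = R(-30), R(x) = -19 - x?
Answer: -1569877 + 3*√137 ≈ -1.5698e+6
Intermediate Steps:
w(A) = 11 (w(A) = -19 - 1*(-30) = -19 + 30 = 11)
G = -1165032 + 3*√137 (G = (11 - 1165043) + √(45 + 1188) = -1165032 + √1233 = -1165032 + 3*√137 ≈ -1.1650e+6)
G - 1*404845 = (-1165032 + 3*√137) - 1*404845 = (-1165032 + 3*√137) - 404845 = -1569877 + 3*√137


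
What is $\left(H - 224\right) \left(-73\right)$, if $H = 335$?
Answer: $-8103$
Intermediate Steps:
$\left(H - 224\right) \left(-73\right) = \left(335 - 224\right) \left(-73\right) = 111 \left(-73\right) = -8103$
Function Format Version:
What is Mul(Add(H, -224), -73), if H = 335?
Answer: -8103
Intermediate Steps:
Mul(Add(H, -224), -73) = Mul(Add(335, -224), -73) = Mul(111, -73) = -8103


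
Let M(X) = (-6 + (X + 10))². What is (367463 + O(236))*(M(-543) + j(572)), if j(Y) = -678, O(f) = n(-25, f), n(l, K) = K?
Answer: 106574981257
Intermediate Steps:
O(f) = f
M(X) = (4 + X)² (M(X) = (-6 + (10 + X))² = (4 + X)²)
(367463 + O(236))*(M(-543) + j(572)) = (367463 + 236)*((4 - 543)² - 678) = 367699*((-539)² - 678) = 367699*(290521 - 678) = 367699*289843 = 106574981257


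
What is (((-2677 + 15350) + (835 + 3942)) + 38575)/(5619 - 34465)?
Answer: -56025/28846 ≈ -1.9422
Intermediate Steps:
(((-2677 + 15350) + (835 + 3942)) + 38575)/(5619 - 34465) = ((12673 + 4777) + 38575)/(-28846) = (17450 + 38575)*(-1/28846) = 56025*(-1/28846) = -56025/28846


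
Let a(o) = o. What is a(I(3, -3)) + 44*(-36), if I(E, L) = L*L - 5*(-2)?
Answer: -1565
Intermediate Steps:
I(E, L) = 10 + L² (I(E, L) = L² + 10 = 10 + L²)
a(I(3, -3)) + 44*(-36) = (10 + (-3)²) + 44*(-36) = (10 + 9) - 1584 = 19 - 1584 = -1565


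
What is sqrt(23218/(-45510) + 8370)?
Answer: sqrt(4333638346455)/22755 ≈ 91.485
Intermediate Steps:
sqrt(23218/(-45510) + 8370) = sqrt(23218*(-1/45510) + 8370) = sqrt(-11609/22755 + 8370) = sqrt(190447741/22755) = sqrt(4333638346455)/22755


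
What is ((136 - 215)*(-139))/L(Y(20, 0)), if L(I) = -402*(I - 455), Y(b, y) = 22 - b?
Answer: 10981/182106 ≈ 0.060300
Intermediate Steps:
L(I) = 182910 - 402*I (L(I) = -402*(-455 + I) = 182910 - 402*I)
((136 - 215)*(-139))/L(Y(20, 0)) = ((136 - 215)*(-139))/(182910 - 402*(22 - 1*20)) = (-79*(-139))/(182910 - 402*(22 - 20)) = 10981/(182910 - 402*2) = 10981/(182910 - 804) = 10981/182106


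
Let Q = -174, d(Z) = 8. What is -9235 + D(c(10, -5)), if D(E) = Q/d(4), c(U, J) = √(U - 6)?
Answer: -37027/4 ≈ -9256.8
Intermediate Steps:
c(U, J) = √(-6 + U)
D(E) = -87/4 (D(E) = -174/8 = -174*⅛ = -87/4)
-9235 + D(c(10, -5)) = -9235 - 87/4 = -37027/4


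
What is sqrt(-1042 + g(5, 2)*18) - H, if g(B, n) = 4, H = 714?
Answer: -714 + I*sqrt(970) ≈ -714.0 + 31.145*I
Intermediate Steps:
sqrt(-1042 + g(5, 2)*18) - H = sqrt(-1042 + 4*18) - 1*714 = sqrt(-1042 + 72) - 714 = sqrt(-970) - 714 = I*sqrt(970) - 714 = -714 + I*sqrt(970)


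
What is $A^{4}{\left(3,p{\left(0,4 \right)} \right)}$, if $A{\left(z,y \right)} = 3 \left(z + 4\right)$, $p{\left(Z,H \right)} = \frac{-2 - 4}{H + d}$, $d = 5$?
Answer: $194481$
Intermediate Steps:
$p{\left(Z,H \right)} = - \frac{6}{5 + H}$ ($p{\left(Z,H \right)} = \frac{-2 - 4}{H + 5} = - \frac{6}{5 + H}$)
$A{\left(z,y \right)} = 12 + 3 z$ ($A{\left(z,y \right)} = 3 \left(4 + z\right) = 12 + 3 z$)
$A^{4}{\left(3,p{\left(0,4 \right)} \right)} = \left(12 + 3 \cdot 3\right)^{4} = \left(12 + 9\right)^{4} = 21^{4} = 194481$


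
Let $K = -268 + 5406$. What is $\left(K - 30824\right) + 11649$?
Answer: $-14037$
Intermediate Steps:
$K = 5138$
$\left(K - 30824\right) + 11649 = \left(5138 - 30824\right) + 11649 = -25686 + 11649 = -14037$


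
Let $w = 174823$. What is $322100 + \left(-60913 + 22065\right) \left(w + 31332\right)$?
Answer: $-8008387340$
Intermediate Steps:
$322100 + \left(-60913 + 22065\right) \left(w + 31332\right) = 322100 + \left(-60913 + 22065\right) \left(174823 + 31332\right) = 322100 - 8008709440 = -8008387340$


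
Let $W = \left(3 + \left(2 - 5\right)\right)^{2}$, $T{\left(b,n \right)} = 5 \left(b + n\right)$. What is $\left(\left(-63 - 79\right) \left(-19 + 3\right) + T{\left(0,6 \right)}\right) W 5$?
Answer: $0$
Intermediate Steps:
$T{\left(b,n \right)} = 5 b + 5 n$
$W = 0$ ($W = \left(3 + \left(2 - 5\right)\right)^{2} = \left(3 - 3\right)^{2} = 0^{2} = 0$)
$\left(\left(-63 - 79\right) \left(-19 + 3\right) + T{\left(0,6 \right)}\right) W 5 = \left(\left(-63 - 79\right) \left(-19 + 3\right) + \left(5 \cdot 0 + 5 \cdot 6\right)\right) 0 \cdot 5 = \left(\left(-142\right) \left(-16\right) + \left(0 + 30\right)\right) 0 = \left(2272 + 30\right) 0 = 2302 \cdot 0 = 0$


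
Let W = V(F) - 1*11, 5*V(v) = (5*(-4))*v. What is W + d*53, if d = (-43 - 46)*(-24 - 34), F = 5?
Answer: 273555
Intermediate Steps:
d = 5162 (d = -89*(-58) = 5162)
V(v) = -4*v (V(v) = ((5*(-4))*v)/5 = (-20*v)/5 = -4*v)
W = -31 (W = -4*5 - 1*11 = -20 - 11 = -31)
W + d*53 = -31 + 5162*53 = -31 + 273586 = 273555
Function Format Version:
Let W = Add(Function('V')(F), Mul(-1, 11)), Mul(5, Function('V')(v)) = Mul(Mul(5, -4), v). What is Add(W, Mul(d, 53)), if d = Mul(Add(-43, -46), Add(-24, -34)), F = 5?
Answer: 273555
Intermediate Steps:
d = 5162 (d = Mul(-89, -58) = 5162)
Function('V')(v) = Mul(-4, v) (Function('V')(v) = Mul(Rational(1, 5), Mul(Mul(5, -4), v)) = Mul(Rational(1, 5), Mul(-20, v)) = Mul(-4, v))
W = -31 (W = Add(Mul(-4, 5), Mul(-1, 11)) = Add(-20, -11) = -31)
Add(W, Mul(d, 53)) = Add(-31, Mul(5162, 53)) = Add(-31, 273586) = 273555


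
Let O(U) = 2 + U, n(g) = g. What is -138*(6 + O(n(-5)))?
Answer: -414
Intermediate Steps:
-138*(6 + O(n(-5))) = -138*(6 + (2 - 5)) = -138*(6 - 3) = -138*3 = -414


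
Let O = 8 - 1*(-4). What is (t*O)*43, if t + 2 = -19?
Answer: -10836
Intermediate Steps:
O = 12 (O = 8 + 4 = 12)
t = -21 (t = -2 - 19 = -21)
(t*O)*43 = -21*12*43 = -252*43 = -10836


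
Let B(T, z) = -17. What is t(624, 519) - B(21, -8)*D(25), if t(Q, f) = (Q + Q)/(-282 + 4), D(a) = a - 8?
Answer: 39547/139 ≈ 284.51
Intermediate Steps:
D(a) = -8 + a
t(Q, f) = -Q/139 (t(Q, f) = (2*Q)/(-278) = (2*Q)*(-1/278) = -Q/139)
t(624, 519) - B(21, -8)*D(25) = -1/139*624 - (-17)*(-8 + 25) = -624/139 - (-17)*17 = -624/139 - 1*(-289) = -624/139 + 289 = 39547/139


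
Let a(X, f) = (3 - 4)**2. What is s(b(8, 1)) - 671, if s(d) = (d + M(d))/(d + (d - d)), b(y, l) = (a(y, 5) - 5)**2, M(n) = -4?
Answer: -2681/4 ≈ -670.25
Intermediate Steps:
a(X, f) = 1 (a(X, f) = (-1)**2 = 1)
b(y, l) = 16 (b(y, l) = (1 - 5)**2 = (-4)**2 = 16)
s(d) = (-4 + d)/d (s(d) = (d - 4)/(d + (d - d)) = (-4 + d)/(d + 0) = (-4 + d)/d)
s(b(8, 1)) - 671 = (-4 + 16)/16 - 671 = (1/16)*12 - 671 = 3/4 - 671 = -2681/4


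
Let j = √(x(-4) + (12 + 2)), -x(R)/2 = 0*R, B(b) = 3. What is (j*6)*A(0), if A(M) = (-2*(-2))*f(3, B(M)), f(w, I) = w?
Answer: 72*√14 ≈ 269.40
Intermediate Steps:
x(R) = 0 (x(R) = -0*R = -2*0 = 0)
A(M) = 12 (A(M) = -2*(-2)*3 = 4*3 = 12)
j = √14 (j = √(0 + (12 + 2)) = √(0 + 14) = √14 ≈ 3.7417)
(j*6)*A(0) = (√14*6)*12 = (6*√14)*12 = 72*√14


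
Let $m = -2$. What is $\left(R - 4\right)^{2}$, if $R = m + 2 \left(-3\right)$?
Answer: $144$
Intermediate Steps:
$R = -8$ ($R = -2 + 2 \left(-3\right) = -2 - 6 = -8$)
$\left(R - 4\right)^{2} = \left(-8 - 4\right)^{2} = \left(-12\right)^{2} = 144$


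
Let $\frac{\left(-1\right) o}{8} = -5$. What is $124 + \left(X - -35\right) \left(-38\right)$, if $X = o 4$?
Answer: $-7286$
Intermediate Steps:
$o = 40$ ($o = \left(-8\right) \left(-5\right) = 40$)
$X = 160$ ($X = 40 \cdot 4 = 160$)
$124 + \left(X - -35\right) \left(-38\right) = 124 + \left(160 - -35\right) \left(-38\right) = 124 + \left(160 + 35\right) \left(-38\right) = 124 + 195 \left(-38\right) = 124 - 7410 = -7286$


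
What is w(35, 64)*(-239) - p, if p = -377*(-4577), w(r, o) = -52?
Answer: -1713101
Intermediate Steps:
p = 1725529
w(35, 64)*(-239) - p = -52*(-239) - 1*1725529 = 12428 - 1725529 = -1713101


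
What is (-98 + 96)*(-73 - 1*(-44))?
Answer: 58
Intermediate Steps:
(-98 + 96)*(-73 - 1*(-44)) = -2*(-73 + 44) = -2*(-29) = 58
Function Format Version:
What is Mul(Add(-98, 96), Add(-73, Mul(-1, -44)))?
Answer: 58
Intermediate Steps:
Mul(Add(-98, 96), Add(-73, Mul(-1, -44))) = Mul(-2, Add(-73, 44)) = Mul(-2, -29) = 58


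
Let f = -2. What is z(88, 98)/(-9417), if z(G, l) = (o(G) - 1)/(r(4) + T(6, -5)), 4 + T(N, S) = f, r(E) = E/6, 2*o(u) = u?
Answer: 1/1168 ≈ 0.00085616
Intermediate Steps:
o(u) = u/2
r(E) = E/6 (r(E) = E*(⅙) = E/6)
T(N, S) = -6 (T(N, S) = -4 - 2 = -6)
z(G, l) = 3/16 - 3*G/32 (z(G, l) = (G/2 - 1)/((⅙)*4 - 6) = (-1 + G/2)/(⅔ - 6) = (-1 + G/2)/(-16/3) = (-1 + G/2)*(-3/16) = 3/16 - 3*G/32)
z(88, 98)/(-9417) = (3/16 - 3/32*88)/(-9417) = (3/16 - 33/4)*(-1/9417) = -129/16*(-1/9417) = 1/1168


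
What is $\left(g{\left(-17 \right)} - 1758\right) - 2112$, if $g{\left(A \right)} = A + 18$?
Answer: $-3869$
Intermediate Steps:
$g{\left(A \right)} = 18 + A$
$\left(g{\left(-17 \right)} - 1758\right) - 2112 = \left(\left(18 - 17\right) - 1758\right) - 2112 = \left(1 - 1758\right) - 2112 = -1757 - 2112 = -3869$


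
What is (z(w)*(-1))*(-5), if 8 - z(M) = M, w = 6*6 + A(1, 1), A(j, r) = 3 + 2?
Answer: -165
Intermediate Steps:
A(j, r) = 5
w = 41 (w = 6*6 + 5 = 36 + 5 = 41)
z(M) = 8 - M
(z(w)*(-1))*(-5) = ((8 - 1*41)*(-1))*(-5) = ((8 - 41)*(-1))*(-5) = -33*(-1)*(-5) = 33*(-5) = -165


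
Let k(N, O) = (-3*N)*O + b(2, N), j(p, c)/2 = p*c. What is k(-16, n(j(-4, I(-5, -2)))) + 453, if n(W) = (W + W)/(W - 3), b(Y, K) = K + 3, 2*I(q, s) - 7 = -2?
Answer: 12040/23 ≈ 523.48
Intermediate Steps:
I(q, s) = 5/2 (I(q, s) = 7/2 + (½)*(-2) = 7/2 - 1 = 5/2)
b(Y, K) = 3 + K
j(p, c) = 2*c*p (j(p, c) = 2*(p*c) = 2*(c*p) = 2*c*p)
n(W) = 2*W/(-3 + W) (n(W) = (2*W)/(-3 + W) = 2*W/(-3 + W))
k(N, O) = 3 + N - 3*N*O (k(N, O) = (-3*N)*O + (3 + N) = -3*N*O + (3 + N) = 3 + N - 3*N*O)
k(-16, n(j(-4, I(-5, -2)))) + 453 = (3 - 16 - 3*(-16)*2*(2*(5/2)*(-4))/(-3 + 2*(5/2)*(-4))) + 453 = (3 - 16 - 3*(-16)*2*(-20)/(-3 - 20)) + 453 = (3 - 16 - 3*(-16)*2*(-20)/(-23)) + 453 = (3 - 16 - 3*(-16)*2*(-20)*(-1/23)) + 453 = (3 - 16 - 3*(-16)*40/23) + 453 = (3 - 16 + 1920/23) + 453 = 1621/23 + 453 = 12040/23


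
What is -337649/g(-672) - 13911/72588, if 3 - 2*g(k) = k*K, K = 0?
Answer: -16339524319/72588 ≈ -2.2510e+5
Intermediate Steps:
g(k) = 3/2 (g(k) = 3/2 - k*0/2 = 3/2 - 1/2*0 = 3/2 + 0 = 3/2)
-337649/g(-672) - 13911/72588 = -337649/3/2 - 13911/72588 = -337649*2/3 - 13911*1/72588 = -675298/3 - 4637/24196 = -16339524319/72588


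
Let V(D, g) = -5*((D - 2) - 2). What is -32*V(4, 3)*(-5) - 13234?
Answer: -13234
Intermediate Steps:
V(D, g) = 20 - 5*D (V(D, g) = -5*((-2 + D) - 2) = -5*(-4 + D) = 20 - 5*D)
-32*V(4, 3)*(-5) - 13234 = -32*(20 - 5*4)*(-5) - 13234 = -32*(20 - 20)*(-5) - 13234 = -32*0*(-5) - 13234 = 0*(-5) - 13234 = 0 - 13234 = -13234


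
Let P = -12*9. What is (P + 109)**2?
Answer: 1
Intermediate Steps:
P = -108
(P + 109)**2 = (-108 + 109)**2 = 1**2 = 1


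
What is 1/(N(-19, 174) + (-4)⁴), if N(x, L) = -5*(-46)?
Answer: 1/486 ≈ 0.0020576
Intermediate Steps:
N(x, L) = 230
1/(N(-19, 174) + (-4)⁴) = 1/(230 + (-4)⁴) = 1/(230 + 256) = 1/486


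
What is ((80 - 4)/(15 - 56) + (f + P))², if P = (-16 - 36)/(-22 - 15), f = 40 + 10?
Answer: 5650528900/2301289 ≈ 2455.4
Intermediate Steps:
f = 50
P = 52/37 (P = -52/(-37) = -52*(-1/37) = 52/37 ≈ 1.4054)
((80 - 4)/(15 - 56) + (f + P))² = ((80 - 4)/(15 - 56) + (50 + 52/37))² = (76/(-41) + 1902/37)² = (76*(-1/41) + 1902/37)² = (-76/41 + 1902/37)² = (75170/1517)² = 5650528900/2301289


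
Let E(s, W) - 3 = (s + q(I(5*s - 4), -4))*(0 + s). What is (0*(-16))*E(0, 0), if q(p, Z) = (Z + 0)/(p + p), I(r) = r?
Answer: 0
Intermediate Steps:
q(p, Z) = Z/(2*p) (q(p, Z) = Z/((2*p)) = Z*(1/(2*p)) = Z/(2*p))
E(s, W) = 3 + s*(s - 2/(-4 + 5*s)) (E(s, W) = 3 + (s + (1/2)*(-4)/(5*s - 4))*(0 + s) = 3 + (s + (1/2)*(-4)/(-4 + 5*s))*s = 3 + (s - 2/(-4 + 5*s))*s = 3 + s*(s - 2/(-4 + 5*s)))
(0*(-16))*E(0, 0) = (0*(-16))*((-2*0 + (-4 + 5*0)*(3 + 0**2))/(-4 + 5*0)) = 0*((0 + (-4 + 0)*(3 + 0))/(-4 + 0)) = 0*((0 - 4*3)/(-4)) = 0*(-(0 - 12)/4) = 0*(-1/4*(-12)) = 0*3 = 0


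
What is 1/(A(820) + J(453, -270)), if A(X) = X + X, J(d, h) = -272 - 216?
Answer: 1/1152 ≈ 0.00086806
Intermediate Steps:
J(d, h) = -488
A(X) = 2*X
1/(A(820) + J(453, -270)) = 1/(2*820 - 488) = 1/(1640 - 488) = 1/1152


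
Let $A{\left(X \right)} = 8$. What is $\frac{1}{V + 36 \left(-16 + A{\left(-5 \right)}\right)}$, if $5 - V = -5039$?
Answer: $\frac{1}{4756} \approx 0.00021026$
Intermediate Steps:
$V = 5044$ ($V = 5 - -5039 = 5 + 5039 = 5044$)
$\frac{1}{V + 36 \left(-16 + A{\left(-5 \right)}\right)} = \frac{1}{5044 + 36 \left(-16 + 8\right)} = \frac{1}{5044 + 36 \left(-8\right)} = \frac{1}{5044 - 288} = \frac{1}{4756}$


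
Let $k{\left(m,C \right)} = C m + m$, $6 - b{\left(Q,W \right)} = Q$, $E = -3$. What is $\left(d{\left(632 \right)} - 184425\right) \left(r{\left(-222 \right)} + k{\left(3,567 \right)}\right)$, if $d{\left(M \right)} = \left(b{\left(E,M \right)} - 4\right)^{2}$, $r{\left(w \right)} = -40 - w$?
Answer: $-347778400$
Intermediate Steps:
$b{\left(Q,W \right)} = 6 - Q$
$d{\left(M \right)} = 25$ ($d{\left(M \right)} = \left(\left(6 - -3\right) - 4\right)^{2} = \left(\left(6 + 3\right) - 4\right)^{2} = \left(9 - 4\right)^{2} = 5^{2} = 25$)
$k{\left(m,C \right)} = m + C m$
$\left(d{\left(632 \right)} - 184425\right) \left(r{\left(-222 \right)} + k{\left(3,567 \right)}\right) = \left(25 - 184425\right) \left(\left(-40 - -222\right) + 3 \left(1 + 567\right)\right) = - 184400 \left(\left(-40 + 222\right) + 3 \cdot 568\right) = - 184400 \left(182 + 1704\right) = \left(-184400\right) 1886 = -347778400$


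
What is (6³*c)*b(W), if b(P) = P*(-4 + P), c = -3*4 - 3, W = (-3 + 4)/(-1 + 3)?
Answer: 5670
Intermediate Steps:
W = ½ (W = 1/2 = 1*(½) = ½ ≈ 0.50000)
c = -15 (c = -12 - 3 = -15)
(6³*c)*b(W) = (6³*(-15))*((-4 + ½)/2) = (216*(-15))*((½)*(-7/2)) = -3240*(-7/4) = 5670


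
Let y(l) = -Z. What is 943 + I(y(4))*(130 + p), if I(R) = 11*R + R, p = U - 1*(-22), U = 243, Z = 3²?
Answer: -41717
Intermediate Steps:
Z = 9
p = 265 (p = 243 - 1*(-22) = 243 + 22 = 265)
y(l) = -9 (y(l) = -1*9 = -9)
I(R) = 12*R
943 + I(y(4))*(130 + p) = 943 + (12*(-9))*(130 + 265) = 943 - 108*395 = 943 - 42660 = -41717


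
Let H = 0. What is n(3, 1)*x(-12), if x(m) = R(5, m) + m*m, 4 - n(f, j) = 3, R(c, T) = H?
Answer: 144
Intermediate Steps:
R(c, T) = 0
n(f, j) = 1 (n(f, j) = 4 - 1*3 = 4 - 3 = 1)
x(m) = m² (x(m) = 0 + m*m = 0 + m² = m²)
n(3, 1)*x(-12) = 1*(-12)² = 1*144 = 144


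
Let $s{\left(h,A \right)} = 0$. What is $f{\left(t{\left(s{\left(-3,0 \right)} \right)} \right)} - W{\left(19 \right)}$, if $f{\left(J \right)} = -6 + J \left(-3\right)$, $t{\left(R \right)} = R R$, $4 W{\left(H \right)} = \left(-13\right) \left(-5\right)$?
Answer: $- \frac{89}{4} \approx -22.25$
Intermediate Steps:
$W{\left(H \right)} = \frac{65}{4}$ ($W{\left(H \right)} = \frac{\left(-13\right) \left(-5\right)}{4} = \frac{1}{4} \cdot 65 = \frac{65}{4}$)
$t{\left(R \right)} = R^{2}$
$f{\left(J \right)} = -6 - 3 J$
$f{\left(t{\left(s{\left(-3,0 \right)} \right)} \right)} - W{\left(19 \right)} = \left(-6 - 3 \cdot 0^{2}\right) - \frac{65}{4} = \left(-6 - 0\right) - \frac{65}{4} = \left(-6 + 0\right) - \frac{65}{4} = -6 - \frac{65}{4} = - \frac{89}{4}$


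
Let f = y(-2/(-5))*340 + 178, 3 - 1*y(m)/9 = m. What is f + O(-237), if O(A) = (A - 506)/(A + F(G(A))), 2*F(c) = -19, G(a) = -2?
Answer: 4011548/493 ≈ 8137.0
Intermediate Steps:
y(m) = 27 - 9*m
f = 8134 (f = (27 - (-18)/(-5))*340 + 178 = (27 - (-18)*(-1)/5)*340 + 178 = (27 - 9*⅖)*340 + 178 = (27 - 18/5)*340 + 178 = (117/5)*340 + 178 = 7956 + 178 = 8134)
F(c) = -19/2 (F(c) = (½)*(-19) = -19/2)
O(A) = (-506 + A)/(-19/2 + A) (O(A) = (A - 506)/(A - 19/2) = (-506 + A)/(-19/2 + A))
f + O(-237) = 8134 + 2*(-506 - 237)/(-19 + 2*(-237)) = 8134 + 2*(-743)/(-19 - 474) = 8134 + 2*(-743)/(-493) = 8134 + 2*(-1/493)*(-743) = 8134 + 1486/493 = 4011548/493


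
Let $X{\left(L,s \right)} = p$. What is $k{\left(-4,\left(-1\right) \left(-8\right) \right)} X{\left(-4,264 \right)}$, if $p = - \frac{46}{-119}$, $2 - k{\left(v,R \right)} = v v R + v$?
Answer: $- \frac{5612}{119} \approx -47.16$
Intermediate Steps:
$k{\left(v,R \right)} = 2 - v - R v^{2}$ ($k{\left(v,R \right)} = 2 - \left(v v R + v\right) = 2 - \left(v^{2} R + v\right) = 2 - \left(R v^{2} + v\right) = 2 - \left(v + R v^{2}\right) = 2 - v - R v^{2}$)
$p = \frac{46}{119}$ ($p = \left(-46\right) \left(- \frac{1}{119}\right) = \frac{46}{119} \approx 0.38655$)
$X{\left(L,s \right)} = \frac{46}{119}$
$k{\left(-4,\left(-1\right) \left(-8\right) \right)} X{\left(-4,264 \right)} = \left(2 - -4 - \left(-1\right) \left(-8\right) \left(-4\right)^{2}\right) \frac{46}{119} = \left(2 + 4 - 8 \cdot 16\right) \frac{46}{119} = \left(2 + 4 - 128\right) \frac{46}{119} = \left(-122\right) \frac{46}{119} = - \frac{5612}{119}$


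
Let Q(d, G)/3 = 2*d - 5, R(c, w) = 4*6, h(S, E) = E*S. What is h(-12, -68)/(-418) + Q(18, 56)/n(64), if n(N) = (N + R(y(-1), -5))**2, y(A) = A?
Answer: -285465/147136 ≈ -1.9401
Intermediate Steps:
R(c, w) = 24
Q(d, G) = -15 + 6*d (Q(d, G) = 3*(2*d - 5) = 3*(-5 + 2*d) = -15 + 6*d)
n(N) = (24 + N)**2 (n(N) = (N + 24)**2 = (24 + N)**2)
h(-12, -68)/(-418) + Q(18, 56)/n(64) = -68*(-12)/(-418) + (-15 + 6*18)/((24 + 64)**2) = 816*(-1/418) + (-15 + 108)/(88**2) = -408/209 + 93/7744 = -285465/147136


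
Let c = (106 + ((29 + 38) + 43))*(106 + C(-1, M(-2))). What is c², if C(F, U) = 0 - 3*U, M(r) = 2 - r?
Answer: 412252416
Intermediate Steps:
C(F, U) = -3*U
c = 20304 (c = (106 + ((29 + 38) + 43))*(106 - 3*(2 - 1*(-2))) = (106 + (67 + 43))*(106 - 3*(2 + 2)) = (106 + 110)*(106 - 3*4) = 216*(106 - 12) = 216*94 = 20304)
c² = 20304² = 412252416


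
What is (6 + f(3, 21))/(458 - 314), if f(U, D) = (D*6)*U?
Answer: 8/3 ≈ 2.6667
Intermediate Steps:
f(U, D) = 6*D*U (f(U, D) = (6*D)*U = 6*D*U)
(6 + f(3, 21))/(458 - 314) = (6 + 6*21*3)/(458 - 314) = (6 + 378)/144 = 384*(1/144) = 8/3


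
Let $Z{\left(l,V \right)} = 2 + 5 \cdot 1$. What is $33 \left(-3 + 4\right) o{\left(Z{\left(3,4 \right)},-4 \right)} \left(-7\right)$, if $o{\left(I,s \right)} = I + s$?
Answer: $-693$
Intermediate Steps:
$Z{\left(l,V \right)} = 7$ ($Z{\left(l,V \right)} = 2 + 5 = 7$)
$33 \left(-3 + 4\right) o{\left(Z{\left(3,4 \right)},-4 \right)} \left(-7\right) = 33 \left(-3 + 4\right) \left(7 - 4\right) \left(-7\right) = 33 \cdot 1 \cdot 3 \left(-7\right) = 33 \cdot 3 \left(-7\right) = 99 \left(-7\right) = -693$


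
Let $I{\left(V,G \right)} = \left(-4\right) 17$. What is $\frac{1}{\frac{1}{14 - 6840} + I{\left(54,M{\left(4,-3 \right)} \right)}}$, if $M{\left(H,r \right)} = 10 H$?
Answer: $- \frac{6826}{464169} \approx -0.014706$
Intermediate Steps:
$I{\left(V,G \right)} = -68$
$\frac{1}{\frac{1}{14 - 6840} + I{\left(54,M{\left(4,-3 \right)} \right)}} = \frac{1}{\frac{1}{14 - 6840} - 68} = \frac{1}{\frac{1}{-6826} - 68} = \frac{1}{- \frac{1}{6826} - 68} = \frac{1}{- \frac{464169}{6826}} = - \frac{6826}{464169}$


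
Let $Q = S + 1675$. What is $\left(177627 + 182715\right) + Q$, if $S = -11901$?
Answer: $350116$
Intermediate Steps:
$Q = -10226$ ($Q = -11901 + 1675 = -10226$)
$\left(177627 + 182715\right) + Q = \left(177627 + 182715\right) - 10226 = 360342 - 10226 = 350116$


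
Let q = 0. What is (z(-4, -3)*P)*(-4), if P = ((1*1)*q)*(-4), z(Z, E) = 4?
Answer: 0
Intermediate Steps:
P = 0 (P = ((1*1)*0)*(-4) = (1*0)*(-4) = 0*(-4) = 0)
(z(-4, -3)*P)*(-4) = (4*0)*(-4) = 0*(-4) = 0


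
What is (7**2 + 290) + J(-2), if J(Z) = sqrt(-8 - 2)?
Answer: 339 + I*sqrt(10) ≈ 339.0 + 3.1623*I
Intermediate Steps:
J(Z) = I*sqrt(10) (J(Z) = sqrt(-10) = I*sqrt(10))
(7**2 + 290) + J(-2) = (7**2 + 290) + I*sqrt(10) = (49 + 290) + I*sqrt(10) = 339 + I*sqrt(10)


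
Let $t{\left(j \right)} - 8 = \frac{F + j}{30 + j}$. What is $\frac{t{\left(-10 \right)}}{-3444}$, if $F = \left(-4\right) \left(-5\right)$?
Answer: $- \frac{17}{6888} \approx -0.0024681$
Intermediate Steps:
$F = 20$
$t{\left(j \right)} = 8 + \frac{20 + j}{30 + j}$
$\frac{t{\left(-10 \right)}}{-3444} = \frac{\frac{1}{30 - 10} \left(260 + 9 \left(-10\right)\right)}{-3444} = \frac{260 - 90}{20} \left(- \frac{1}{3444}\right) = \frac{1}{20} \cdot 170 \left(- \frac{1}{3444}\right) = \frac{17}{2} \left(- \frac{1}{3444}\right) = - \frac{17}{6888}$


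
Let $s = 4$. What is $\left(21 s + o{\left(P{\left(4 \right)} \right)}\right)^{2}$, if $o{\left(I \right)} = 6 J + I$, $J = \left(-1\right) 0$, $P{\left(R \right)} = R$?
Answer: $7744$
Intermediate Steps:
$J = 0$
$o{\left(I \right)} = I$ ($o{\left(I \right)} = 6 \cdot 0 + I = 0 + I = I$)
$\left(21 s + o{\left(P{\left(4 \right)} \right)}\right)^{2} = \left(21 \cdot 4 + 4\right)^{2} = \left(84 + 4\right)^{2} = 88^{2} = 7744$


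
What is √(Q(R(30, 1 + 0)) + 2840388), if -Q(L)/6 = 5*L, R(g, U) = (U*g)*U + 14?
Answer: 6*√78863 ≈ 1685.0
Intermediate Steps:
R(g, U) = 14 + g*U² (R(g, U) = g*U² + 14 = 14 + g*U²)
Q(L) = -30*L
√(Q(R(30, 1 + 0)) + 2840388) = √(-30*(14 + 30*(1 + 0)²) + 2840388) = √(-30*(14 + 30*1²) + 2840388) = √(-30*(14 + 30*1) + 2840388) = √(-30*(14 + 30) + 2840388) = √(-30*44 + 2840388) = √(-1320 + 2840388) = √2839068 = 6*√78863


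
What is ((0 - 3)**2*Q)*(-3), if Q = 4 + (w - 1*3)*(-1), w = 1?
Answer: -162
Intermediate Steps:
Q = 6 (Q = 4 + (1 - 1*3)*(-1) = 4 + (1 - 3)*(-1) = 4 - 2*(-1) = 4 + 2 = 6)
((0 - 3)**2*Q)*(-3) = ((0 - 3)**2*6)*(-3) = ((-3)**2*6)*(-3) = (9*6)*(-3) = 54*(-3) = -162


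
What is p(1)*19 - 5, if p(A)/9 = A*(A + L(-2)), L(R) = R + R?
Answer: -518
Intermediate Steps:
L(R) = 2*R
p(A) = 9*A*(-4 + A) (p(A) = 9*(A*(A + 2*(-2))) = 9*(A*(A - 4)) = 9*(A*(-4 + A)) = 9*A*(-4 + A))
p(1)*19 - 5 = (9*1*(-4 + 1))*19 - 5 = (9*1*(-3))*19 - 5 = -27*19 - 5 = -513 - 5 = -518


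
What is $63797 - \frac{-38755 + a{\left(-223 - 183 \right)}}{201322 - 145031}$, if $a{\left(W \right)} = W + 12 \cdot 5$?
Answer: $\frac{3591236028}{56291} \approx 63798.0$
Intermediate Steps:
$a{\left(W \right)} = 60 + W$ ($a{\left(W \right)} = W + 60 = 60 + W$)
$63797 - \frac{-38755 + a{\left(-223 - 183 \right)}}{201322 - 145031} = 63797 - \frac{-38755 + \left(60 - 406\right)}{201322 - 145031} = 63797 - \frac{-38755 + \left(60 - 406\right)}{56291} = 63797 - \left(-38755 - 346\right) \frac{1}{56291} = 63797 - \left(-39101\right) \frac{1}{56291} = 63797 - - \frac{39101}{56291} = 63797 + \frac{39101}{56291} = \frac{3591236028}{56291}$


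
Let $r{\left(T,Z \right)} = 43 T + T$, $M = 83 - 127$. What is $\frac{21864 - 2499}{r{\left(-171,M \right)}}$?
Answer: $- \frac{6455}{2508} \approx -2.5738$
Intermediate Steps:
$M = -44$
$r{\left(T,Z \right)} = 44 T$
$\frac{21864 - 2499}{r{\left(-171,M \right)}} = \frac{21864 - 2499}{44 \left(-171\right)} = \frac{21864 - 2499}{-7524} = 19365 \left(- \frac{1}{7524}\right) = - \frac{6455}{2508}$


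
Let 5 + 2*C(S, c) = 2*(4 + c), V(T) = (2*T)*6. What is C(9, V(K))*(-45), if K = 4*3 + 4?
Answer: -17415/2 ≈ -8707.5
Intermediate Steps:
K = 16 (K = 12 + 4 = 16)
V(T) = 12*T
C(S, c) = 3/2 + c (C(S, c) = -5/2 + (2*(4 + c))/2 = -5/2 + (8 + 2*c)/2 = -5/2 + (4 + c) = 3/2 + c)
C(9, V(K))*(-45) = (3/2 + 12*16)*(-45) = (3/2 + 192)*(-45) = (387/2)*(-45) = -17415/2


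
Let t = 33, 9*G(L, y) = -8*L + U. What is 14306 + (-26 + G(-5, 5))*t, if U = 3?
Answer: 40817/3 ≈ 13606.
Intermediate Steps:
G(L, y) = 1/3 - 8*L/9 (G(L, y) = (-8*L + 3)/9 = (3 - 8*L)/9 = 1/3 - 8*L/9)
14306 + (-26 + G(-5, 5))*t = 14306 + (-26 + (1/3 - 8/9*(-5)))*33 = 14306 + (-26 + (1/3 + 40/9))*33 = 14306 + (-26 + 43/9)*33 = 14306 - 191/9*33 = 14306 - 2101/3 = 40817/3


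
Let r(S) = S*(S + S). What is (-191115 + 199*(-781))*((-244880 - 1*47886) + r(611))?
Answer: -157283465784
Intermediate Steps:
r(S) = 2*S**2 (r(S) = S*(2*S) = 2*S**2)
(-191115 + 199*(-781))*((-244880 - 1*47886) + r(611)) = (-191115 + 199*(-781))*((-244880 - 1*47886) + 2*611**2) = (-191115 - 155419)*((-244880 - 47886) + 2*373321) = -346534*(-292766 + 746642) = -346534*453876 = -157283465784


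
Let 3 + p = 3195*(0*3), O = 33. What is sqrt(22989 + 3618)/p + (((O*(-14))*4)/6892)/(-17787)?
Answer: 2/132671 - 7*sqrt(543)/3 ≈ -54.372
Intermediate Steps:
p = -3 (p = -3 + 3195*(0*3) = -3 + 3195*0 = -3 + 0 = -3)
sqrt(22989 + 3618)/p + (((O*(-14))*4)/6892)/(-17787) = sqrt(22989 + 3618)/(-3) + (((33*(-14))*4)/6892)/(-17787) = sqrt(26607)*(-1/3) + (-462*4*(1/6892))*(-1/17787) = (7*sqrt(543))*(-1/3) - 1848*1/6892*(-1/17787) = -7*sqrt(543)/3 - 462/1723*(-1/17787) = -7*sqrt(543)/3 + 2/132671 = 2/132671 - 7*sqrt(543)/3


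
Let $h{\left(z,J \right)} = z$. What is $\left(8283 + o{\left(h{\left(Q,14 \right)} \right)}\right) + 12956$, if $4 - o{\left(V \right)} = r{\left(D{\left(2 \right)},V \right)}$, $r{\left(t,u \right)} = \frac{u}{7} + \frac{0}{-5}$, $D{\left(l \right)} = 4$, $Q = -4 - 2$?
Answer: $\frac{148707}{7} \approx 21244.0$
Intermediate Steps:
$Q = -6$
$r{\left(t,u \right)} = \frac{u}{7}$ ($r{\left(t,u \right)} = u \frac{1}{7} + 0 \left(- \frac{1}{5}\right) = \frac{u}{7} + 0 = \frac{u}{7}$)
$o{\left(V \right)} = 4 - \frac{V}{7}$
$\left(8283 + o{\left(h{\left(Q,14 \right)} \right)}\right) + 12956 = \left(8283 + \left(4 - - \frac{6}{7}\right)\right) + 12956 = \left(8283 + \left(4 + \frac{6}{7}\right)\right) + 12956 = \left(8283 + \frac{34}{7}\right) + 12956 = \frac{58015}{7} + 12956 = \frac{148707}{7}$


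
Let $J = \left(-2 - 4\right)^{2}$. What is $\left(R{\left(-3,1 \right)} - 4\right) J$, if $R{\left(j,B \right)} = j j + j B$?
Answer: $72$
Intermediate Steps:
$R{\left(j,B \right)} = j^{2} + B j$
$J = 36$ ($J = \left(-6\right)^{2} = 36$)
$\left(R{\left(-3,1 \right)} - 4\right) J = \left(- 3 \left(1 - 3\right) - 4\right) 36 = \left(\left(-3\right) \left(-2\right) - 4\right) 36 = \left(6 - 4\right) 36 = 2 \cdot 36 = 72$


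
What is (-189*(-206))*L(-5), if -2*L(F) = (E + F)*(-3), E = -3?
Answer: -467208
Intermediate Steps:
L(F) = -9/2 + 3*F/2 (L(F) = -(-3 + F)*(-3)/2 = -(9 - 3*F)/2 = -9/2 + 3*F/2)
(-189*(-206))*L(-5) = (-189*(-206))*(-9/2 + (3/2)*(-5)) = 38934*(-9/2 - 15/2) = 38934*(-12) = -467208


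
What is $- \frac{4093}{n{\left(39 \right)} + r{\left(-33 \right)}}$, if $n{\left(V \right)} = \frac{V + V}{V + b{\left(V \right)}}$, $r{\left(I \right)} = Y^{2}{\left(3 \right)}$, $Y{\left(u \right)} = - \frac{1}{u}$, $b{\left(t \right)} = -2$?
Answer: $- \frac{1362969}{739} \approx -1844.3$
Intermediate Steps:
$r{\left(I \right)} = \frac{1}{9}$ ($r{\left(I \right)} = \left(- \frac{1}{3}\right)^{2} = \frac{1}{9}$)
$n{\left(V \right)} = \frac{2 V}{-2 + V}$ ($n{\left(V \right)} = \frac{V + V}{V - 2} = \frac{2 V}{-2 + V}$)
$- \frac{4093}{n{\left(39 \right)} + r{\left(-33 \right)}} = - \frac{4093}{2 \cdot 39 \frac{1}{-2 + 39} + \frac{1}{9}} = - \frac{4093}{2 \cdot 39 \cdot \frac{1}{37} + \frac{1}{9}} = - \frac{4093}{\frac{78}{37} + \frac{1}{9}} = - \frac{4093}{\frac{739}{333}} = \left(-4093\right) \frac{333}{739} = - \frac{1362969}{739}$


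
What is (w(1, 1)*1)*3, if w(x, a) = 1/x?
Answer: 3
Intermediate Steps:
(w(1, 1)*1)*3 = (1/1)*3 = (1*1)*3 = 1*3 = 3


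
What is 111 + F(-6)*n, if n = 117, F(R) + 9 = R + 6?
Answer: -942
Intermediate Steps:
F(R) = -3 + R (F(R) = -9 + (R + 6) = -9 + (6 + R) = -3 + R)
111 + F(-6)*n = 111 + (-3 - 6)*117 = 111 - 9*117 = 111 - 1053 = -942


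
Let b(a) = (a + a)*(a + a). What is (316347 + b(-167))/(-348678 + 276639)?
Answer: -427903/72039 ≈ -5.9399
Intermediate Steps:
b(a) = 4*a² (b(a) = (2*a)*(2*a) = 4*a²)
(316347 + b(-167))/(-348678 + 276639) = (316347 + 4*(-167)²)/(-348678 + 276639) = (316347 + 4*27889)/(-72039) = (316347 + 111556)*(-1/72039) = 427903*(-1/72039) = -427903/72039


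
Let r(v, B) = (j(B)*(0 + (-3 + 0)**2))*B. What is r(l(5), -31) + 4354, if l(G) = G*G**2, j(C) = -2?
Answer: 4912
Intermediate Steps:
l(G) = G**3
r(v, B) = -18*B (r(v, B) = (-2*(0 + (-3 + 0)**2))*B = (-2*(0 + (-3)**2))*B = (-2*(0 + 9))*B = (-2*9)*B = -18*B)
r(l(5), -31) + 4354 = -18*(-31) + 4354 = 558 + 4354 = 4912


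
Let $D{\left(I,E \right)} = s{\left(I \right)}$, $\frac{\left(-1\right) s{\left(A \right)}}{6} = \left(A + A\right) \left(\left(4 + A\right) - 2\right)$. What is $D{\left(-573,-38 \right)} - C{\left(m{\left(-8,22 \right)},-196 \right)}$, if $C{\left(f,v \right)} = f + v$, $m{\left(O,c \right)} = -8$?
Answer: $-3925992$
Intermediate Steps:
$s{\left(A \right)} = - 12 A \left(2 + A\right)$ ($s{\left(A \right)} = - 6 \left(A + A\right) \left(\left(4 + A\right) - 2\right) = - 6 \cdot 2 A \left(2 + A\right) = - 12 A \left(2 + A\right)$)
$D{\left(I,E \right)} = - 12 I \left(2 + I\right)$
$D{\left(-573,-38 \right)} - C{\left(m{\left(-8,22 \right)},-196 \right)} = \left(-12\right) \left(-573\right) \left(2 - 573\right) - \left(-8 - 196\right) = \left(-12\right) \left(-573\right) \left(-571\right) - -204 = -3926196 + 204 = -3925992$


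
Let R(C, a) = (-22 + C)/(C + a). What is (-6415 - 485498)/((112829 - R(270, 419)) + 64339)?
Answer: -338928057/122068504 ≈ -2.7765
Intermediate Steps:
R(C, a) = (-22 + C)/(C + a)
(-6415 - 485498)/((112829 - R(270, 419)) + 64339) = (-6415 - 485498)/((112829 - (-22 + 270)/(270 + 419)) + 64339) = -491913/((112829 - 248/689) + 64339) = -491913/(77738933/689 + 64339) = -491913/122068504/689 = -491913*689/122068504 = -338928057/122068504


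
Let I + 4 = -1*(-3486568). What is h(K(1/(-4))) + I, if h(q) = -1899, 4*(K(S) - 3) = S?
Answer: 3484665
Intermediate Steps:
K(S) = 3 + S/4
I = 3486564 (I = -4 - 1*(-3486568) = -4 + 3486568 = 3486564)
h(K(1/(-4))) + I = -1899 + 3486564 = 3484665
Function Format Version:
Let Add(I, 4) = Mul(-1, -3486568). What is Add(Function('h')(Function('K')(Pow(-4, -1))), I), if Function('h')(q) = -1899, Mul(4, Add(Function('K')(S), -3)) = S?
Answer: 3484665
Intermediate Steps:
Function('K')(S) = Add(3, Mul(Rational(1, 4), S))
I = 3486564 (I = Add(-4, Mul(-1, -3486568)) = Add(-4, 3486568) = 3486564)
Add(Function('h')(Function('K')(Pow(-4, -1))), I) = Add(-1899, 3486564) = 3484665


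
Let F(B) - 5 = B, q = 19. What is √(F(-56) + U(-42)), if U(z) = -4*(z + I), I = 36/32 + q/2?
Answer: √298/2 ≈ 8.6313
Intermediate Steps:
I = 85/8 (I = 36/32 + 19/2 = 36*(1/32) + 19*(½) = 9/8 + 19/2 = 85/8 ≈ 10.625)
F(B) = 5 + B
U(z) = -85/2 - 4*z (U(z) = -4*(z + 85/8) = -4*(85/8 + z) = -85/2 - 4*z)
√(F(-56) + U(-42)) = √((5 - 56) + (-85/2 - 4*(-42))) = √(-51 + (-85/2 + 168)) = √(-51 + 251/2) = √(149/2) = √298/2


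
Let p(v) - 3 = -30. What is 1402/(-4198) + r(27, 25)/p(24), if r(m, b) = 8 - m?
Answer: 20954/56673 ≈ 0.36974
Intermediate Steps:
p(v) = -27 (p(v) = 3 - 30 = -27)
1402/(-4198) + r(27, 25)/p(24) = 1402/(-4198) + (8 - 1*27)/(-27) = 1402*(-1/4198) + (8 - 27)*(-1/27) = -701/2099 - 19*(-1/27) = -701/2099 + 19/27 = 20954/56673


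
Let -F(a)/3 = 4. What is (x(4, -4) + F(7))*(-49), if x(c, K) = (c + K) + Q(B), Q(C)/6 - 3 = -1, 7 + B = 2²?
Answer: 0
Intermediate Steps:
B = -3 (B = -7 + 2² = -7 + 4 = -3)
Q(C) = 12 (Q(C) = 18 + 6*(-1) = 18 - 6 = 12)
F(a) = -12 (F(a) = -3*4 = -12)
x(c, K) = 12 + K + c (x(c, K) = (c + K) + 12 = (K + c) + 12 = 12 + K + c)
(x(4, -4) + F(7))*(-49) = ((12 - 4 + 4) - 12)*(-49) = (12 - 12)*(-49) = 0*(-49) = 0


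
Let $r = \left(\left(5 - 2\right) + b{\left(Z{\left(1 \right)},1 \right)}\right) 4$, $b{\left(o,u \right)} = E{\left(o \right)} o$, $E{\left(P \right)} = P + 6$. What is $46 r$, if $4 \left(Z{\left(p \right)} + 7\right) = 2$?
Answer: $1150$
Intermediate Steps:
$E{\left(P \right)} = 6 + P$
$Z{\left(p \right)} = - \frac{13}{2}$ ($Z{\left(p \right)} = -7 + \frac{1}{4} \cdot 2 = -7 + \frac{1}{2} = - \frac{13}{2}$)
$b{\left(o,u \right)} = o \left(6 + o\right)$ ($b{\left(o,u \right)} = \left(6 + o\right) o = o \left(6 + o\right)$)
$r = 25$ ($r = \left(\left(5 - 2\right) - \frac{13 \left(6 - \frac{13}{2}\right)}{2}\right) 4 = \left(\left(5 - 2\right) - - \frac{13}{4}\right) 4 = \left(3 + \frac{13}{4}\right) 4 = \frac{25}{4} \cdot 4 = 25$)
$46 r = 46 \cdot 25 = 1150$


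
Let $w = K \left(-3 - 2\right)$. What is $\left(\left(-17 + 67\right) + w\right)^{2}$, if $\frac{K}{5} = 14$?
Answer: $90000$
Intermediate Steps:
$K = 70$ ($K = 5 \cdot 14 = 70$)
$w = -350$ ($w = 70 \left(-3 - 2\right) = 70 \left(-5\right) = -350$)
$\left(\left(-17 + 67\right) + w\right)^{2} = \left(\left(-17 + 67\right) - 350\right)^{2} = \left(50 - 350\right)^{2} = \left(-300\right)^{2} = 90000$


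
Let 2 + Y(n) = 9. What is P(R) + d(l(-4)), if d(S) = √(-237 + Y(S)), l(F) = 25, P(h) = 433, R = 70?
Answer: 433 + I*√230 ≈ 433.0 + 15.166*I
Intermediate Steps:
Y(n) = 7 (Y(n) = -2 + 9 = 7)
d(S) = I*√230 (d(S) = √(-237 + 7) = √(-230) = I*√230)
P(R) + d(l(-4)) = 433 + I*√230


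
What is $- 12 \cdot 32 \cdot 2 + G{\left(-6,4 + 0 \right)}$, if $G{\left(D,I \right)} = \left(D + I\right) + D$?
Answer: $-776$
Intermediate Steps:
$G{\left(D,I \right)} = I + 2 D$
$- 12 \cdot 32 \cdot 2 + G{\left(-6,4 + 0 \right)} = - 12 \cdot 32 \cdot 2 + \left(\left(4 + 0\right) + 2 \left(-6\right)\right) = \left(-12\right) 64 + \left(4 - 12\right) = -768 - 8 = -776$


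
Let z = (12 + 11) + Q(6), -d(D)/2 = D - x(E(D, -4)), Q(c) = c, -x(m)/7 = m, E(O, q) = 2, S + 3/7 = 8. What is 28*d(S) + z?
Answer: -1179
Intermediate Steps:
S = 53/7 (S = -3/7 + 8 = 53/7 ≈ 7.5714)
x(m) = -7*m
d(D) = -28 - 2*D (d(D) = -2*(D - (-7)*2) = -2*(D - 1*(-14)) = -2*(D + 14) = -2*(14 + D) = -28 - 2*D)
z = 29 (z = (12 + 11) + 6 = 23 + 6 = 29)
28*d(S) + z = 28*(-28 - 2*53/7) + 29 = 28*(-28 - 106/7) + 29 = 28*(-302/7) + 29 = -1208 + 29 = -1179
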